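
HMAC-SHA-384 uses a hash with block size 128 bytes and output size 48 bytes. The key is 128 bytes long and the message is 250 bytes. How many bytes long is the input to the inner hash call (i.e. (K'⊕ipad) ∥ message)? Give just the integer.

378

Key is 128 ≤ 128 bytes, zero-padded: |K'| = 128.
Inner input = (K'⊕ipad) ∥ m → 128 + 250 = 378 bytes.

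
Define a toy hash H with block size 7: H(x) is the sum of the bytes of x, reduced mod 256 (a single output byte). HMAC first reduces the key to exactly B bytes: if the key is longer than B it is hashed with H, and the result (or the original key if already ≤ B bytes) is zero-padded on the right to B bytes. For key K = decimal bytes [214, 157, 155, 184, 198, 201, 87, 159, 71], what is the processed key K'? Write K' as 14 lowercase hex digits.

|K| = 9 > B = 7, so first hash the key.
H(K): sum = 214+157+155+184+198+201+87+159+71 = 1426; mod 256 = 146 → 92.
Zero-pad H(K) = 92 to 7 bytes: K' = 92 00 00 00 00 00 00.

92000000000000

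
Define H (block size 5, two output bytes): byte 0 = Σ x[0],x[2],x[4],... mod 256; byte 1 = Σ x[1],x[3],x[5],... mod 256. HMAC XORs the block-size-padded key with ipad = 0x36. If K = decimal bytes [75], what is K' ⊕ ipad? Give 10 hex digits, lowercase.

Key decimal bytes [75] = 4b is 1 byte ≤ B = 5; zero-pad to 5 bytes: K' = 4b 00 00 00 00.
XOR each byte with 0x36: 4b⊕36=7d, 00⊕36=36, 00⊕36=36, 00⊕36=36, 00⊕36=36.

7d36363636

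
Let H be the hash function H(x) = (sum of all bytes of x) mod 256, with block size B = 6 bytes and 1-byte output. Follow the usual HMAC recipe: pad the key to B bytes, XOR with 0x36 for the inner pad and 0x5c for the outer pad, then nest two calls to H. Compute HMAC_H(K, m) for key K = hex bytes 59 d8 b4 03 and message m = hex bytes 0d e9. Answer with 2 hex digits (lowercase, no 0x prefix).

Key hex bytes 59 d8 b4 03 is 4 bytes ≤ B = 6; zero-pad to 6 bytes: K' = 59 d8 b4 03 00 00.
K' ⊕ ipad = 6f ee 82 35 36 36.  K' ⊕ opad = 05 84 e8 5f 5c 5c.
Inner input = (K'⊕ipad) ∥ m = 6f ee 82 35 36 36 ∥ 0d e9.
Inner hash: sum = 111+238+130+53+54+54+13+233 = 886; mod 256 = 118 → 76.
Outer input = (K'⊕opad) ∥ inner = 05 84 e8 5f 5c 5c ∥ 76.
Outer hash (tag): sum = 5+132+232+95+92+92+118 = 766; mod 256 = 254 → fe.

fe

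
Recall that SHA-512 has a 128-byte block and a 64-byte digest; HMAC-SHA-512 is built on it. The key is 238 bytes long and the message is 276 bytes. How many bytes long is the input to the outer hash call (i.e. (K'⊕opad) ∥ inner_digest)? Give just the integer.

Key is 238 > 128 bytes, so it is hashed to 64 bytes then zero-padded to 128: |K'| = 128.
Outer input = (K'⊕opad) ∥ H(inner) → 128 + 64 = 192 bytes.

192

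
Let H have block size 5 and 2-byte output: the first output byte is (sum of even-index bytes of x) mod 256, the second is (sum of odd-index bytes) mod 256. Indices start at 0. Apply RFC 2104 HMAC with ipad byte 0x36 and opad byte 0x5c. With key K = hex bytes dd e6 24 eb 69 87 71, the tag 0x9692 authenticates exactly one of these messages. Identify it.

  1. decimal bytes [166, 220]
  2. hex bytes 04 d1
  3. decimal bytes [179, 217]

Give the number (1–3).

Key hex bytes dd e6 24 eb 69 87 71 is 7 bytes > B = 5, so hash it first: H(key) = db 58, then zero-pad to 5 bytes: K' = db 58 00 00 00.
K' ⊕ ipad = ed 6e 36 36 36; K' ⊕ opad = 87 04 5c 5c 5c.
m1: inner = H(ed 6e 36 36 36 a6 dc) = 35 4a; tag = H(87 04 5c 5c 5c 35 4a) = 8995
m2: inner = H(ed 6e 36 36 36 04 d1) = 2a a8; tag = H(87 04 5c 5c 5c 2a a8) = e78a
m3: inner = H(ed 6e 36 36 36 b3 d9) = 32 57; tag = H(87 04 5c 5c 5c 32 57) = 9692 ← matches

3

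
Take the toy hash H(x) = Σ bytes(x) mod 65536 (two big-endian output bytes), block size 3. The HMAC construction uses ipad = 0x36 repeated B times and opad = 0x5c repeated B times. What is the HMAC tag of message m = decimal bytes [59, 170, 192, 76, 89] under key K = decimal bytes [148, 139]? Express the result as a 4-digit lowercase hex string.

02dd

Key decimal bytes [148, 139] = 94 8b is 2 bytes ≤ B = 3; zero-pad to 3 bytes: K' = 94 8b 00.
K' ⊕ ipad = a2 bd 36.  K' ⊕ opad = c8 d7 5c.
Inner input = (K'⊕ipad) ∥ m = a2 bd 36 ∥ 3b aa c0 4c 59.
Inner hash: sum = 162+189+54+59+170+192+76+89 = 991 → 03 df.
Outer input = (K'⊕opad) ∥ inner = c8 d7 5c ∥ 03 df.
Outer hash (tag): sum = 200+215+92+3+223 = 733 → 02 dd.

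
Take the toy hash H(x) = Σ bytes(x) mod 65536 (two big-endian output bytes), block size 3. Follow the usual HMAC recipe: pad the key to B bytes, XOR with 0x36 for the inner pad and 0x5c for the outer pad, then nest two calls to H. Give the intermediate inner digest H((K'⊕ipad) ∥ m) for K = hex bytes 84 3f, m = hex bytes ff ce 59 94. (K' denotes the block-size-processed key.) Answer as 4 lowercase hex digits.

Key hex bytes 84 3f is 2 bytes ≤ B = 3; zero-pad to 3 bytes: K' = 84 3f 00.
K' ⊕ ipad = b2 09 36.
Inner input = b2 09 36 ∥ ff ce 59 94.
Inner hash: sum = 178+9+54+255+206+89+148 = 939 → 03 ab.

03ab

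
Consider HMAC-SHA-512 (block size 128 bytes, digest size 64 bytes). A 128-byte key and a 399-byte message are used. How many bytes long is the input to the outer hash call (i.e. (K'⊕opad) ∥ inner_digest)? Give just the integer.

192

Key is 128 ≤ 128 bytes, zero-padded: |K'| = 128.
Outer input = (K'⊕opad) ∥ H(inner) → 128 + 64 = 192 bytes.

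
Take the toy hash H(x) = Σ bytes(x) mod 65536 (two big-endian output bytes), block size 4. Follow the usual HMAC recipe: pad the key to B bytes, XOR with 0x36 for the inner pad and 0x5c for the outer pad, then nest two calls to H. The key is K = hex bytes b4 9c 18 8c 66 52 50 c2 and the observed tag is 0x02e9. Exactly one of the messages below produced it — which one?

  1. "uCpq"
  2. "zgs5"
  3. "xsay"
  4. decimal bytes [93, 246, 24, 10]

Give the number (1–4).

3

Key hex bytes b4 9c 18 8c 66 52 50 c2 is 8 bytes > B = 4, so hash it first: H(key) = 03 be, then zero-pad to 4 bytes: K' = 03 be 00 00.
K' ⊕ ipad = 35 88 36 36; K' ⊕ opad = 5f e2 5c 5c.
m1: inner = H(35 88 36 36 75 43 70 71) = 02 c2; tag = H(5f e2 5c 5c 02 c2) = 02bd
m2: inner = H(35 88 36 36 7a 67 73 35) = 02 b2; tag = H(5f e2 5c 5c 02 b2) = 02ad
m3: inner = H(35 88 36 36 78 73 61 79) = 02 ee; tag = H(5f e2 5c 5c 02 ee) = 02e9 ← matches
m4: inner = H(35 88 36 36 5d f6 18 0a) = 02 9e; tag = H(5f e2 5c 5c 02 9e) = 0299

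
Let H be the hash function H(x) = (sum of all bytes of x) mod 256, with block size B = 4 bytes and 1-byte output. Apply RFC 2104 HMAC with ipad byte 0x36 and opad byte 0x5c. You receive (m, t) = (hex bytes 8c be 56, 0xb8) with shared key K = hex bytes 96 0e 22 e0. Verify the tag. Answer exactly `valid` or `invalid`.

valid

Key hex bytes 96 0e 22 e0 is exactly B = 4 bytes: K' = 96 0e 22 e0.
K' ⊕ ipad = a0 38 14 d6; K' ⊕ opad = ca 52 7e bc.
Inner hash: sum = 160+56+20+214+140+190+86 = 866; mod 256 = 98 → 62.
Outer hash (recomputed tag): sum = 202+82+126+188+98 = 696; mod 256 = 184 → b8.
Recomputed tag = b8; claimed = b8 → match.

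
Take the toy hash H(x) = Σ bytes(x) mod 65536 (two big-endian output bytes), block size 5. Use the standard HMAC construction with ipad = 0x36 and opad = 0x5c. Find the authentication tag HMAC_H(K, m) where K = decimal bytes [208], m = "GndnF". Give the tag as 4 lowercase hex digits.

028a

Key decimal bytes [208] = d0 is 1 byte ≤ B = 5; zero-pad to 5 bytes: K' = d0 00 00 00 00.
K' ⊕ ipad = e6 36 36 36 36.  K' ⊕ opad = 8c 5c 5c 5c 5c.
Inner input = (K'⊕ipad) ∥ m = e6 36 36 36 36 ∥ 47 6e 64 6e 46.
Inner hash: sum = 230+54+54+54+54+71+110+100+110+70 = 907 → 03 8b.
Outer input = (K'⊕opad) ∥ inner = 8c 5c 5c 5c 5c ∥ 03 8b.
Outer hash (tag): sum = 140+92+92+92+92+3+139 = 650 → 02 8a.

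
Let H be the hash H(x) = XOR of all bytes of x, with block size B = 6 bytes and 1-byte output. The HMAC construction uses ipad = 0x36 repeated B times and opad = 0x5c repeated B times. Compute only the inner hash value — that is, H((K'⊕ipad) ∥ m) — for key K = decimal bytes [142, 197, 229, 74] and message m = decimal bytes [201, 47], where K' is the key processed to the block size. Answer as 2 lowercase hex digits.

02

Key decimal bytes [142, 197, 229, 74] = 8e c5 e5 4a is 4 bytes ≤ B = 6; zero-pad to 6 bytes: K' = 8e c5 e5 4a 00 00.
K' ⊕ ipad = b8 f3 d3 7c 36 36.
Inner input = b8 f3 d3 7c 36 36 ∥ c9 2f.
Inner hash: XOR b8⊕f3⊕d3⊕7c⊕36⊕36⊕c9⊕2f = 02.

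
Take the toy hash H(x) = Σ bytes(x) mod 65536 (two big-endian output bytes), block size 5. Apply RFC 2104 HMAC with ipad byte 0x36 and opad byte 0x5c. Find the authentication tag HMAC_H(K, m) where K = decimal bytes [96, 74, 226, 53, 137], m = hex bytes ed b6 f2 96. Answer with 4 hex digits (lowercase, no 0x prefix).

Key decimal bytes [96, 74, 226, 53, 137] = 60 4a e2 35 89 is exactly B = 5 bytes: K' = 60 4a e2 35 89.
K' ⊕ ipad = 56 7c d4 03 bf.  K' ⊕ opad = 3c 16 be 69 d5.
Inner input = (K'⊕ipad) ∥ m = 56 7c d4 03 bf ∥ ed b6 f2 96.
Inner hash: sum = 86+124+212+3+191+237+182+242+150 = 1427 → 05 93.
Outer input = (K'⊕opad) ∥ inner = 3c 16 be 69 d5 ∥ 05 93.
Outer hash (tag): sum = 60+22+190+105+213+5+147 = 742 → 02 e6.

02e6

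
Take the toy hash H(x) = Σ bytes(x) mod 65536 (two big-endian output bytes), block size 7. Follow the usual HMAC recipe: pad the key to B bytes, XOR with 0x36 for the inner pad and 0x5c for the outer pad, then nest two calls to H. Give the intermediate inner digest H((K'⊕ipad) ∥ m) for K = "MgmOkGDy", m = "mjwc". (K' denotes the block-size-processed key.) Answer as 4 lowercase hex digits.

Key "MgmOkGDy" = 4d 67 6d 4f 6b 47 44 79 is 8 bytes > B = 7, so hash it first: H(key) = 02 df, then zero-pad to 7 bytes: K' = 02 df 00 00 00 00 00.
K' ⊕ ipad = 34 e9 36 36 36 36 36.
Inner input = 34 e9 36 36 36 36 36 ∥ 6d 6a 77 63.
Inner hash: sum = 52+233+54+54+54+54+54+109+106+119+99 = 988 → 03 dc.

03dc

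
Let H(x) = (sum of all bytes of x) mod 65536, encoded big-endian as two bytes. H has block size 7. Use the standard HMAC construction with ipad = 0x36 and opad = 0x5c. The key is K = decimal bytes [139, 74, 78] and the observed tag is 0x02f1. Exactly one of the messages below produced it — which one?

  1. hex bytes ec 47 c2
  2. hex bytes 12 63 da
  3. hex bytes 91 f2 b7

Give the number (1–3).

Key decimal bytes [139, 74, 78] = 8b 4a 4e is 3 bytes ≤ B = 7; zero-pad to 7 bytes: K' = 8b 4a 4e 00 00 00 00.
K' ⊕ ipad = bd 7c 78 36 36 36 36; K' ⊕ opad = d7 16 12 5c 5c 5c 5c.
m1: inner = H(bd 7c 78 36 36 36 36 ec 47 c2) = 04 7e; tag = H(d7 16 12 5c 5c 5c 5c 04 7e) = 02f1 ← matches
m2: inner = H(bd 7c 78 36 36 36 36 12 63 da) = 03 d8; tag = H(d7 16 12 5c 5c 5c 5c 03 d8) = 034a
m3: inner = H(bd 7c 78 36 36 36 36 91 f2 b7) = 04 c3; tag = H(d7 16 12 5c 5c 5c 5c 04 c3) = 0336

1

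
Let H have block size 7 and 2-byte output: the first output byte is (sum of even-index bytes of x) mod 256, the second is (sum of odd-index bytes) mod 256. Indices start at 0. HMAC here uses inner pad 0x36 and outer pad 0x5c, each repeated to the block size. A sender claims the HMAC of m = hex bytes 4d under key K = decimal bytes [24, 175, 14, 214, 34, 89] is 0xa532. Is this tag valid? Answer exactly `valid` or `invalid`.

Key decimal bytes [24, 175, 14, 214, 34, 89] = 18 af 0e d6 22 59 is 6 bytes ≤ B = 7; zero-pad to 7 bytes: K' = 18 af 0e d6 22 59 00.
K' ⊕ ipad = 2e 99 38 e0 14 6f 36; K' ⊕ opad = 44 f3 52 8a 7e 05 5c.
Inner hash: even-index sum = 176 mod 256 = 176; odd-index sum = 565 mod 256 = 53 → b0 35.
Outer hash (recomputed tag): even-index sum = 421 mod 256 = 165; odd-index sum = 562 mod 256 = 50 → a5 32.
Recomputed tag = a532; claimed = a532 → match.

valid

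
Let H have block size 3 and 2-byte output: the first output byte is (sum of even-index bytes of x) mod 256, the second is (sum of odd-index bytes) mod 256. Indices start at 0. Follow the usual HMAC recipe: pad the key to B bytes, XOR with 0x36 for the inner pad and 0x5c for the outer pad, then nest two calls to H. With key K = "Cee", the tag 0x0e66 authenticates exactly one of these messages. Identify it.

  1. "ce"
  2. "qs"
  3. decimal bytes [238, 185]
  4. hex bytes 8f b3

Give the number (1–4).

1

Key "Cee" = 43 65 65 is exactly B = 3 bytes: K' = 43 65 65.
K' ⊕ ipad = 75 53 53; K' ⊕ opad = 1f 39 39.
m1: inner = H(75 53 53 63 65) = 2d b6; tag = H(1f 39 39 2d b6) = 0e66 ← matches
m2: inner = H(75 53 53 71 73) = 3b c4; tag = H(1f 39 39 3b c4) = 1c74
m3: inner = H(75 53 53 ee b9) = 81 41; tag = H(1f 39 39 81 41) = 99ba
m4: inner = H(75 53 53 8f b3) = 7b e2; tag = H(1f 39 39 7b e2) = 3ab4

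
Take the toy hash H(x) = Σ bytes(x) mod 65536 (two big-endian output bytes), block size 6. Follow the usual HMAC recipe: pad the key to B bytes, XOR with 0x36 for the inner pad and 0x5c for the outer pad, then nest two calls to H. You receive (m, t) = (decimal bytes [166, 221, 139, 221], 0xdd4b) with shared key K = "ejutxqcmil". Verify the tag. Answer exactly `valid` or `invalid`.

invalid

Key "ejutxqcmil" = 65 6a 75 74 78 71 63 6d 69 6c is 10 bytes > B = 6, so hash it first: H(key) = 04 46, then zero-pad to 6 bytes: K' = 04 46 00 00 00 00.
K' ⊕ ipad = 32 70 36 36 36 36; K' ⊕ opad = 58 1a 5c 5c 5c 5c.
Inner hash: sum = 50+112+54+54+54+54+166+221+139+221 = 1125 → 04 65.
Outer hash (recomputed tag): sum = 88+26+92+92+92+92+4+101 = 587 → 02 4b.
Recomputed tag = 024b; claimed = dd4b → mismatch.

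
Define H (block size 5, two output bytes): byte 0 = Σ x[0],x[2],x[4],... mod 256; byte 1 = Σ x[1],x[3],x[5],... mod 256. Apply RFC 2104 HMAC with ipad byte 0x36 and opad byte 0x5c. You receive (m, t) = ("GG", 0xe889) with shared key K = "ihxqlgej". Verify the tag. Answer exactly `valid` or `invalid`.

Key "ihxqlgej" = 69 68 78 71 6c 67 65 6a is 8 bytes > B = 5, so hash it first: H(key) = b2 aa, then zero-pad to 5 bytes: K' = b2 aa 00 00 00.
K' ⊕ ipad = 84 9c 36 36 36; K' ⊕ opad = ee f6 5c 5c 5c.
Inner hash: even-index sum = 311 mod 256 = 55; odd-index sum = 281 mod 256 = 25 → 37 19.
Outer hash (recomputed tag): even-index sum = 447 mod 256 = 191; odd-index sum = 393 mod 256 = 137 → bf 89.
Recomputed tag = bf89; claimed = e889 → mismatch.

invalid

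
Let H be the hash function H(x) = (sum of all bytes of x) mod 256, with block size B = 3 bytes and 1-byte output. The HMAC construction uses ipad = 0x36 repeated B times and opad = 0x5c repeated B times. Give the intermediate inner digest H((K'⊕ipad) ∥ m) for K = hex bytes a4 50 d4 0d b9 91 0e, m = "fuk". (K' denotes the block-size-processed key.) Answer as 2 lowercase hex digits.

Key hex bytes a4 50 d4 0d b9 91 0e is 7 bytes > B = 3, so hash it first: H(key) = 2d, then zero-pad to 3 bytes: K' = 2d 00 00.
K' ⊕ ipad = 1b 36 36.
Inner input = 1b 36 36 ∥ 66 75 6b.
Inner hash: sum = 27+54+54+102+117+107 = 461; mod 256 = 205 → cd.

cd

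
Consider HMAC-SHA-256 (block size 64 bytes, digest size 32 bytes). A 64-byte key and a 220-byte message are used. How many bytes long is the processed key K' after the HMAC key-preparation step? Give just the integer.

Key is 64 ≤ 64 bytes, zero-padded: |K'| = 64.

64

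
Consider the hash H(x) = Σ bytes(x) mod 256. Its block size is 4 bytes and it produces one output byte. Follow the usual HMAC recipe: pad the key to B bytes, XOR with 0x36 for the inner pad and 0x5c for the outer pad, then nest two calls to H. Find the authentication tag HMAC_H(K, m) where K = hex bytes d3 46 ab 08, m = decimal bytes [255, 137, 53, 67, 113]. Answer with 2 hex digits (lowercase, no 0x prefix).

95

Key hex bytes d3 46 ab 08 is exactly B = 4 bytes: K' = d3 46 ab 08.
K' ⊕ ipad = e5 70 9d 3e.  K' ⊕ opad = 8f 1a f7 54.
Inner input = (K'⊕ipad) ∥ m = e5 70 9d 3e ∥ ff 89 35 43 71.
Inner hash: sum = 229+112+157+62+255+137+53+67+113 = 1185; mod 256 = 161 → a1.
Outer input = (K'⊕opad) ∥ inner = 8f 1a f7 54 ∥ a1.
Outer hash (tag): sum = 143+26+247+84+161 = 661; mod 256 = 149 → 95.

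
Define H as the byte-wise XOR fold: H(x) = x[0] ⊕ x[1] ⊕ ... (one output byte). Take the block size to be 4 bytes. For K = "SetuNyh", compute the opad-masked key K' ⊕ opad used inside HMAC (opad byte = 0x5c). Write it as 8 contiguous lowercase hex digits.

Key "SetuNyh" = 53 65 74 75 4e 79 68 is 7 bytes > B = 4, so hash it first: H(key) = 68, then zero-pad to 4 bytes: K' = 68 00 00 00.
XOR each byte with 0x5c: 68⊕5c=34, 00⊕5c=5c, 00⊕5c=5c, 00⊕5c=5c.

345c5c5c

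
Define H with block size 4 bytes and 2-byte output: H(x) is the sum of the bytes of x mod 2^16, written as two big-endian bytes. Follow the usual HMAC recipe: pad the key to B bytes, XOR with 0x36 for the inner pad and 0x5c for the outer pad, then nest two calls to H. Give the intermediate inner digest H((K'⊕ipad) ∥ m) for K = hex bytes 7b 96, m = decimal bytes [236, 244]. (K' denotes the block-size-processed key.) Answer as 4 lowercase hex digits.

Key hex bytes 7b 96 is 2 bytes ≤ B = 4; zero-pad to 4 bytes: K' = 7b 96 00 00.
K' ⊕ ipad = 4d a0 36 36.
Inner input = 4d a0 36 36 ∥ ec f4.
Inner hash: sum = 77+160+54+54+236+244 = 825 → 03 39.

0339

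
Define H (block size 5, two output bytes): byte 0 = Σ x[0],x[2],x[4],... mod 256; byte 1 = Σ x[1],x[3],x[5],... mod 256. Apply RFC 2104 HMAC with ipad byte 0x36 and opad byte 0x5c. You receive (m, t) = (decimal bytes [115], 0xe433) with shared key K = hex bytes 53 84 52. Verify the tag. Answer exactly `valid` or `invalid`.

Key hex bytes 53 84 52 is 3 bytes ≤ B = 5; zero-pad to 5 bytes: K' = 53 84 52 00 00.
K' ⊕ ipad = 65 b2 64 36 36; K' ⊕ opad = 0f d8 0e 5c 5c.
Inner hash: even-index sum = 255 mod 256 = 255; odd-index sum = 347 mod 256 = 91 → ff 5b.
Outer hash (recomputed tag): even-index sum = 212 mod 256 = 212; odd-index sum = 563 mod 256 = 51 → d4 33.
Recomputed tag = d433; claimed = e433 → mismatch.

invalid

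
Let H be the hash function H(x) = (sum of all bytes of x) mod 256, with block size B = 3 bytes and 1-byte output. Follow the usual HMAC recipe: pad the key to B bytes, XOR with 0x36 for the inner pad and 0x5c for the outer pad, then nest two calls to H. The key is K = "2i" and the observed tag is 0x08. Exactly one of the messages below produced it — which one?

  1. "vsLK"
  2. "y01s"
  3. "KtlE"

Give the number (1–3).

3

Key "2i" = 32 69 is 2 bytes ≤ B = 3; zero-pad to 3 bytes: K' = 32 69 00.
K' ⊕ ipad = 04 5f 36; K' ⊕ opad = 6e 35 5c.
m1: inner = H(04 5f 36 76 73 4c 4b) = 19; tag = H(6e 35 5c 19) = 18
m2: inner = H(04 5f 36 79 30 31 73) = e6; tag = H(6e 35 5c e6) = e5
m3: inner = H(04 5f 36 4b 74 6c 45) = 09; tag = H(6e 35 5c 09) = 08 ← matches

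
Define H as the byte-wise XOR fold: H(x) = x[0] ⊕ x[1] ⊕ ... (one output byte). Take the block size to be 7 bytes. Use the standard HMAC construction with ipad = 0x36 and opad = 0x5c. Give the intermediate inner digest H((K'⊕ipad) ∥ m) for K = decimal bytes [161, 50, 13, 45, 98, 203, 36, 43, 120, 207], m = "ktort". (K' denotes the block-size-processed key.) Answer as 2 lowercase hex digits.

e2

Key decimal bytes [161, 50, 13, 45, 98, 203, 36, 43, 120, 207] = a1 32 0d 2d 62 cb 24 2b 78 cf is 10 bytes > B = 7, so hash it first: H(key) = a2, then zero-pad to 7 bytes: K' = a2 00 00 00 00 00 00.
K' ⊕ ipad = 94 36 36 36 36 36 36.
Inner input = 94 36 36 36 36 36 36 ∥ 6b 74 6f 72 74.
Inner hash: XOR 94⊕36⊕36⊕36⊕36⊕36⊕36⊕6b⊕74⊕6f⊕72⊕74 = e2.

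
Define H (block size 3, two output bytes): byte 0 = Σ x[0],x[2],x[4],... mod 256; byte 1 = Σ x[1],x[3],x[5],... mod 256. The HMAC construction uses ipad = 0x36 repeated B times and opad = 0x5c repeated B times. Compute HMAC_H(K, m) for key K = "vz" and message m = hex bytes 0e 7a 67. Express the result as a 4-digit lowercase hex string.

4716

Key "vz" = 76 7a is 2 bytes ≤ B = 3; zero-pad to 3 bytes: K' = 76 7a 00.
K' ⊕ ipad = 40 4c 36.  K' ⊕ opad = 2a 26 5c.
Inner input = (K'⊕ipad) ∥ m = 40 4c 36 ∥ 0e 7a 67.
Inner hash: even-index sum = 240 mod 256 = 240; odd-index sum = 193 mod 256 = 193 → f0 c1.
Outer input = (K'⊕opad) ∥ inner = 2a 26 5c ∥ f0 c1.
Outer hash (tag): even-index sum = 327 mod 256 = 71; odd-index sum = 278 mod 256 = 22 → 47 16.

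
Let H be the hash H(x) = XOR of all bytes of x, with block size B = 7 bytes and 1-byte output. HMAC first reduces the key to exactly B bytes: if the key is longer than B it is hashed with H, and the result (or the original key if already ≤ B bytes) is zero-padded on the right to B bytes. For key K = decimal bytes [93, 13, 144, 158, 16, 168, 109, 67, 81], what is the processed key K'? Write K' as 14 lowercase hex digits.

99000000000000

|K| = 9 > B = 7, so first hash the key.
H(K): XOR 5d⊕0d⊕90⊕9e⊕10⊕a8⊕6d⊕43⊕51 = 99.
Zero-pad H(K) = 99 to 7 bytes: K' = 99 00 00 00 00 00 00.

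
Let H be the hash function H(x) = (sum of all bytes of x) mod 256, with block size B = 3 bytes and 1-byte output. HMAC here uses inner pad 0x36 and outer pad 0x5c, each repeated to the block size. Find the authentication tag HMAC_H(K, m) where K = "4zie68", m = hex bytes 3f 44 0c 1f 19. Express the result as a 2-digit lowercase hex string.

Key "4zie68" = 34 7a 69 65 36 38 is 6 bytes > B = 3, so hash it first: H(key) = ea, then zero-pad to 3 bytes: K' = ea 00 00.
K' ⊕ ipad = dc 36 36.  K' ⊕ opad = b6 5c 5c.
Inner input = (K'⊕ipad) ∥ m = dc 36 36 ∥ 3f 44 0c 1f 19.
Inner hash: sum = 220+54+54+63+68+12+31+25 = 527; mod 256 = 15 → 0f.
Outer input = (K'⊕opad) ∥ inner = b6 5c 5c ∥ 0f.
Outer hash (tag): sum = 182+92+92+15 = 381; mod 256 = 125 → 7d.

7d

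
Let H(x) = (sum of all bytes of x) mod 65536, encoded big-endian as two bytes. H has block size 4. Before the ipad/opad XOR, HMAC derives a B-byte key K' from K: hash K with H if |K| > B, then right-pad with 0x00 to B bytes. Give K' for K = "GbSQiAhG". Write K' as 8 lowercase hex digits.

|K| = 8 > B = 4, so first hash the key.
H(K): sum = 71+98+83+81+105+65+104+71 = 678 → 02 a6.
Zero-pad H(K) = 02 a6 to 4 bytes: K' = 02 a6 00 00.

02a60000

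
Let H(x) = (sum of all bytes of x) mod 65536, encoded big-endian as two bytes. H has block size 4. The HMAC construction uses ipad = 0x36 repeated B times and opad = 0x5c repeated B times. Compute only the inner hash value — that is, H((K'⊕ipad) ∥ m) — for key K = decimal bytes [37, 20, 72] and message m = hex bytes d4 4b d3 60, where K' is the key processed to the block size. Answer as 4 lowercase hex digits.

Key decimal bytes [37, 20, 72] = 25 14 48 is 3 bytes ≤ B = 4; zero-pad to 4 bytes: K' = 25 14 48 00.
K' ⊕ ipad = 13 22 7e 36.
Inner input = 13 22 7e 36 ∥ d4 4b d3 60.
Inner hash: sum = 19+34+126+54+212+75+211+96 = 827 → 03 3b.

033b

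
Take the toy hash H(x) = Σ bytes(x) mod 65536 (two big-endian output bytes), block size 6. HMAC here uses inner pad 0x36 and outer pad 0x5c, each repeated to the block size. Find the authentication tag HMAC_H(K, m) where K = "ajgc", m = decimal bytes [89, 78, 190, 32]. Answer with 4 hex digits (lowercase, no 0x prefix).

Key "ajgc" = 61 6a 67 63 is 4 bytes ≤ B = 6; zero-pad to 6 bytes: K' = 61 6a 67 63 00 00.
K' ⊕ ipad = 57 5c 51 55 36 36.  K' ⊕ opad = 3d 36 3b 3f 5c 5c.
Inner input = (K'⊕ipad) ∥ m = 57 5c 51 55 36 36 ∥ 59 4e be 20.
Inner hash: sum = 87+92+81+85+54+54+89+78+190+32 = 842 → 03 4a.
Outer input = (K'⊕opad) ∥ inner = 3d 36 3b 3f 5c 5c ∥ 03 4a.
Outer hash (tag): sum = 61+54+59+63+92+92+3+74 = 498 → 01 f2.

01f2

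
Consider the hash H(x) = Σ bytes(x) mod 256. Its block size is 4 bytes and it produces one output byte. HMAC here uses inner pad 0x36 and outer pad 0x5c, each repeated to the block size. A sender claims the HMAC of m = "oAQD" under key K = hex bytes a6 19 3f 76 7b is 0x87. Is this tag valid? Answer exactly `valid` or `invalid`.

valid

Key hex bytes a6 19 3f 76 7b is 5 bytes > B = 4, so hash it first: H(key) = ef, then zero-pad to 4 bytes: K' = ef 00 00 00.
K' ⊕ ipad = d9 36 36 36; K' ⊕ opad = b3 5c 5c 5c.
Inner hash: sum = 217+54+54+54+111+65+81+68 = 704; mod 256 = 192 → c0.
Outer hash (recomputed tag): sum = 179+92+92+92+192 = 647; mod 256 = 135 → 87.
Recomputed tag = 87; claimed = 87 → match.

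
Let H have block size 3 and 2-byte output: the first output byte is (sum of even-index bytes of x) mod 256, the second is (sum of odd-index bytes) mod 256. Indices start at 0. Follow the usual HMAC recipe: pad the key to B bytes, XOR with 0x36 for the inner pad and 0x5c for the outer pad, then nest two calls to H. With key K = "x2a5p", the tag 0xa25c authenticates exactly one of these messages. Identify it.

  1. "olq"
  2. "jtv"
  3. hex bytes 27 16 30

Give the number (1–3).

Key "x2a5p" = 78 32 61 35 70 is 5 bytes > B = 3, so hash it first: H(key) = 49 67, then zero-pad to 3 bytes: K' = 49 67 00.
K' ⊕ ipad = 7f 51 36; K' ⊕ opad = 15 3b 5c.
m1: inner = H(7f 51 36 6f 6c 71) = 21 31; tag = H(15 3b 5c 21 31) = a25c ← matches
m2: inner = H(7f 51 36 6a 74 76) = 29 31; tag = H(15 3b 5c 29 31) = a264
m3: inner = H(7f 51 36 27 16 30) = cb a8; tag = H(15 3b 5c cb a8) = 1906

1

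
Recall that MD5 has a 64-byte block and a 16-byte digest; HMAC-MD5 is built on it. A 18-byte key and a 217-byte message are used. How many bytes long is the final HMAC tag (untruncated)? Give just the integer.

The tag is one MD5 digest: 16 bytes.

16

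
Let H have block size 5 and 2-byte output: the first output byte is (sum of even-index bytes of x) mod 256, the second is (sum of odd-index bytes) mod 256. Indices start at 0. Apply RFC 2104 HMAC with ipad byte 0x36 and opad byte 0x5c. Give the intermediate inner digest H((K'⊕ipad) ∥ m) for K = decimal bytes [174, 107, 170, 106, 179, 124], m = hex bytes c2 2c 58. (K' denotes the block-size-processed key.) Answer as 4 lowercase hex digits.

d5b7

Key decimal bytes [174, 107, 170, 106, 179, 124] = ae 6b aa 6a b3 7c is 6 bytes > B = 5, so hash it first: H(key) = 0b 51, then zero-pad to 5 bytes: K' = 0b 51 00 00 00.
K' ⊕ ipad = 3d 67 36 36 36.
Inner input = 3d 67 36 36 36 ∥ c2 2c 58.
Inner hash: even-index sum = 213 mod 256 = 213; odd-index sum = 439 mod 256 = 183 → d5 b7.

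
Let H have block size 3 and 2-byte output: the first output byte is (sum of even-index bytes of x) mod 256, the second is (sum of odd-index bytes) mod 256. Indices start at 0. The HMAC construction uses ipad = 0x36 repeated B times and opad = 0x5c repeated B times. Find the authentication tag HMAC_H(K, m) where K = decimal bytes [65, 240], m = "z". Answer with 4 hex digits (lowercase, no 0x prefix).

b959

Key decimal bytes [65, 240] = 41 f0 is 2 bytes ≤ B = 3; zero-pad to 3 bytes: K' = 41 f0 00.
K' ⊕ ipad = 77 c6 36.  K' ⊕ opad = 1d ac 5c.
Inner input = (K'⊕ipad) ∥ m = 77 c6 36 ∥ 7a.
Inner hash: even-index sum = 173 mod 256 = 173; odd-index sum = 320 mod 256 = 64 → ad 40.
Outer input = (K'⊕opad) ∥ inner = 1d ac 5c ∥ ad 40.
Outer hash (tag): even-index sum = 185 mod 256 = 185; odd-index sum = 345 mod 256 = 89 → b9 59.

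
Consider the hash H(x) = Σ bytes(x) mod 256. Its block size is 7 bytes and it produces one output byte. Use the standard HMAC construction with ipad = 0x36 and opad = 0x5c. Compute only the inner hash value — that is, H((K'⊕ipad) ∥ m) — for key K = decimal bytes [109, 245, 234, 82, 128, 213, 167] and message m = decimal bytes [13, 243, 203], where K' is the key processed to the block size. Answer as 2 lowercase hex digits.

53

Key decimal bytes [109, 245, 234, 82, 128, 213, 167] = 6d f5 ea 52 80 d5 a7 is exactly B = 7 bytes: K' = 6d f5 ea 52 80 d5 a7.
K' ⊕ ipad = 5b c3 dc 64 b6 e3 91.
Inner input = 5b c3 dc 64 b6 e3 91 ∥ 0d f3 cb.
Inner hash: sum = 91+195+220+100+182+227+145+13+243+203 = 1619; mod 256 = 83 → 53.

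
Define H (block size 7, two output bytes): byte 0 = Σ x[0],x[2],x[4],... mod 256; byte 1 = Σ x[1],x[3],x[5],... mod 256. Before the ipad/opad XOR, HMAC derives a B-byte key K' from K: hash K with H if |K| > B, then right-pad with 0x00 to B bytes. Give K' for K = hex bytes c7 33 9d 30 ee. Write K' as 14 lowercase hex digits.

c7339d30ee0000

Key hex bytes c7 33 9d 30 ee is 5 bytes ≤ B = 7; zero-pad to 7 bytes: K' = c7 33 9d 30 ee 00 00.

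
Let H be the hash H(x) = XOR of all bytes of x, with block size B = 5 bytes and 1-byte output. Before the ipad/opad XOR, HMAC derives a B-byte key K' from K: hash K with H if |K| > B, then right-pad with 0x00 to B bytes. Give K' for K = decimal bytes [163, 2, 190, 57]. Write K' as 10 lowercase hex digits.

a302be3900

Key decimal bytes [163, 2, 190, 57] = a3 02 be 39 is 4 bytes ≤ B = 5; zero-pad to 5 bytes: K' = a3 02 be 39 00.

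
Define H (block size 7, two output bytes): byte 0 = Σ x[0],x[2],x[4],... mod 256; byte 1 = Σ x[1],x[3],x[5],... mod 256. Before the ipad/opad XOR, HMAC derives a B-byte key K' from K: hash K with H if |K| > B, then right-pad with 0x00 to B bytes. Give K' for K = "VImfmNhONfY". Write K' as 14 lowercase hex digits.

|K| = 11 > B = 7, so first hash the key.
H(K): even-index sum = 575 mod 256 = 63; odd-index sum = 434 mod 256 = 178 → 3f b2.
Zero-pad H(K) = 3f b2 to 7 bytes: K' = 3f b2 00 00 00 00 00.

3fb20000000000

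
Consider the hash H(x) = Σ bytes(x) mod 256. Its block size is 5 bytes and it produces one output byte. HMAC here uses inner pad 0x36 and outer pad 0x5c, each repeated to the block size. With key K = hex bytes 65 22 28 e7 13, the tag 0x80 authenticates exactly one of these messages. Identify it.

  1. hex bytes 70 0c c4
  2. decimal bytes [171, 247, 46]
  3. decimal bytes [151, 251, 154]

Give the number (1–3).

Key hex bytes 65 22 28 e7 13 is exactly B = 5 bytes: K' = 65 22 28 e7 13.
K' ⊕ ipad = 53 14 1e d1 25; K' ⊕ opad = 39 7e 74 bb 4f.
m1: inner = H(53 14 1e d1 25 70 0c c4) = bb; tag = H(39 7e 74 bb 4f bb) = f0
m2: inner = H(53 14 1e d1 25 ab f7 2e) = 4b; tag = H(39 7e 74 bb 4f 4b) = 80 ← matches
m3: inner = H(53 14 1e d1 25 97 fb 9a) = a7; tag = H(39 7e 74 bb 4f a7) = dc

2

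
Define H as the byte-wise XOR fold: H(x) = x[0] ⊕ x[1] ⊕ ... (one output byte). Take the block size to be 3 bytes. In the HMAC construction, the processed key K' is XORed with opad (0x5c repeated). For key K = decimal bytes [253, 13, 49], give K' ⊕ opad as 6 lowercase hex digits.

Key decimal bytes [253, 13, 49] = fd 0d 31 is exactly B = 3 bytes: K' = fd 0d 31.
XOR each byte with 0x5c: fd⊕5c=a1, 0d⊕5c=51, 31⊕5c=6d.

a1516d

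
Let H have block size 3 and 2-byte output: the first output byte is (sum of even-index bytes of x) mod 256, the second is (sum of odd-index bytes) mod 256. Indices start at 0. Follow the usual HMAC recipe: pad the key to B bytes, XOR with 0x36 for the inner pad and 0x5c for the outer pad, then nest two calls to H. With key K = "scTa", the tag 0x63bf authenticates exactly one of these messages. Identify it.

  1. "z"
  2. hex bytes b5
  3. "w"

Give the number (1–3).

1

Key "scTa" = 73 63 54 61 is 4 bytes > B = 3, so hash it first: H(key) = c7 c4, then zero-pad to 3 bytes: K' = c7 c4 00.
K' ⊕ ipad = f1 f2 36; K' ⊕ opad = 9b 98 5c.
m1: inner = H(f1 f2 36 7a) = 27 6c; tag = H(9b 98 5c 27 6c) = 63bf ← matches
m2: inner = H(f1 f2 36 b5) = 27 a7; tag = H(9b 98 5c 27 a7) = 9ebf
m3: inner = H(f1 f2 36 77) = 27 69; tag = H(9b 98 5c 27 69) = 60bf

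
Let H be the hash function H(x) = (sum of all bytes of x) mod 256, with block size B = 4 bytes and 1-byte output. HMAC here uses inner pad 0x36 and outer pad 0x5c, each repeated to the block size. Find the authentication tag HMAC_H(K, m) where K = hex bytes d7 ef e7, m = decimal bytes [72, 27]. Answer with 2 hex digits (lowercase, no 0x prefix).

79

Key hex bytes d7 ef e7 is 3 bytes ≤ B = 4; zero-pad to 4 bytes: K' = d7 ef e7 00.
K' ⊕ ipad = e1 d9 d1 36.  K' ⊕ opad = 8b b3 bb 5c.
Inner input = (K'⊕ipad) ∥ m = e1 d9 d1 36 ∥ 48 1b.
Inner hash: sum = 225+217+209+54+72+27 = 804; mod 256 = 36 → 24.
Outer input = (K'⊕opad) ∥ inner = 8b b3 bb 5c ∥ 24.
Outer hash (tag): sum = 139+179+187+92+36 = 633; mod 256 = 121 → 79.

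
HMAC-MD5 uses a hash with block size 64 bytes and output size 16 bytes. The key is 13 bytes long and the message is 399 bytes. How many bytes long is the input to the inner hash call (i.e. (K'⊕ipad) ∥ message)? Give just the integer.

Key is 13 ≤ 64 bytes, zero-padded: |K'| = 64.
Inner input = (K'⊕ipad) ∥ m → 64 + 399 = 463 bytes.

463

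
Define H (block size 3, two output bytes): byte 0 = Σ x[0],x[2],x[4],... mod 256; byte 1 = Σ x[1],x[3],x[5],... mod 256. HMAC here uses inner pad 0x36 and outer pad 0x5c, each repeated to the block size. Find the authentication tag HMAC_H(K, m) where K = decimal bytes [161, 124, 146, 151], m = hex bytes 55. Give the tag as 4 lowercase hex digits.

458a

Key decimal bytes [161, 124, 146, 151] = a1 7c 92 97 is 4 bytes > B = 3, so hash it first: H(key) = 33 13, then zero-pad to 3 bytes: K' = 33 13 00.
K' ⊕ ipad = 05 25 36.  K' ⊕ opad = 6f 4f 5c.
Inner input = (K'⊕ipad) ∥ m = 05 25 36 ∥ 55.
Inner hash: even-index sum = 59 mod 256 = 59; odd-index sum = 122 mod 256 = 122 → 3b 7a.
Outer input = (K'⊕opad) ∥ inner = 6f 4f 5c ∥ 3b 7a.
Outer hash (tag): even-index sum = 325 mod 256 = 69; odd-index sum = 138 mod 256 = 138 → 45 8a.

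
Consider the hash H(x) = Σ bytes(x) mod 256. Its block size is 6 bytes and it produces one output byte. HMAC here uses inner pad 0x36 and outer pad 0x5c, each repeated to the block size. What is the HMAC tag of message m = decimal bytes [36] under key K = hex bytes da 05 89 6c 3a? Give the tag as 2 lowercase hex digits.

Key hex bytes da 05 89 6c 3a is 5 bytes ≤ B = 6; zero-pad to 6 bytes: K' = da 05 89 6c 3a 00.
K' ⊕ ipad = ec 33 bf 5a 0c 36.  K' ⊕ opad = 86 59 d5 30 66 5c.
Inner input = (K'⊕ipad) ∥ m = ec 33 bf 5a 0c 36 ∥ 24.
Inner hash: sum = 236+51+191+90+12+54+36 = 670; mod 256 = 158 → 9e.
Outer input = (K'⊕opad) ∥ inner = 86 59 d5 30 66 5c ∥ 9e.
Outer hash (tag): sum = 134+89+213+48+102+92+158 = 836; mod 256 = 68 → 44.

44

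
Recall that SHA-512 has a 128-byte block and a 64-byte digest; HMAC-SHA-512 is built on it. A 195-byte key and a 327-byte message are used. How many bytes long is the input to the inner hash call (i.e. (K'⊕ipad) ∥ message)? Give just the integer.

455

Key is 195 > 128 bytes, so it is hashed to 64 bytes then zero-padded to 128: |K'| = 128.
Inner input = (K'⊕ipad) ∥ m → 128 + 327 = 455 bytes.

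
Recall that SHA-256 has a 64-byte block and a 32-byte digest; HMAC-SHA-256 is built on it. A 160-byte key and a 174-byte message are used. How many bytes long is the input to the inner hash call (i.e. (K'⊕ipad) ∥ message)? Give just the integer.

238

Key is 160 > 64 bytes, so it is hashed to 32 bytes then zero-padded to 64: |K'| = 64.
Inner input = (K'⊕ipad) ∥ m → 64 + 174 = 238 bytes.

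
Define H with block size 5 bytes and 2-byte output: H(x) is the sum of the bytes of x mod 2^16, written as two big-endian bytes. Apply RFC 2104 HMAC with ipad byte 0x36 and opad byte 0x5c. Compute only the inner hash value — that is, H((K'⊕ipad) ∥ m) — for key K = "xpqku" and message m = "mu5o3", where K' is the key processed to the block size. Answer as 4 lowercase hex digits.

0334

Key "xpqku" = 78 70 71 6b 75 is exactly B = 5 bytes: K' = 78 70 71 6b 75.
K' ⊕ ipad = 4e 46 47 5d 43.
Inner input = 4e 46 47 5d 43 ∥ 6d 75 35 6f 33.
Inner hash: sum = 78+70+71+93+67+109+117+53+111+51 = 820 → 03 34.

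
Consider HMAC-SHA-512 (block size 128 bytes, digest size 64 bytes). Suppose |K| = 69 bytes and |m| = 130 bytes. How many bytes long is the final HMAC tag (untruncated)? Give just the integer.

64

The tag is one SHA-512 digest: 64 bytes.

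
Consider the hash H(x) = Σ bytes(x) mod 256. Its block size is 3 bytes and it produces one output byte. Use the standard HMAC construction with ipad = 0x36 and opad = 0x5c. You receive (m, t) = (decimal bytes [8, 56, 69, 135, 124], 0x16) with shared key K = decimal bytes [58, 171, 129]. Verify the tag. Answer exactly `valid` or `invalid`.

Key decimal bytes [58, 171, 129] = 3a ab 81 is exactly B = 3 bytes: K' = 3a ab 81.
K' ⊕ ipad = 0c 9d b7; K' ⊕ opad = 66 f7 dd.
Inner hash: sum = 12+157+183+8+56+69+135+124 = 744; mod 256 = 232 → e8.
Outer hash (recomputed tag): sum = 102+247+221+232 = 802; mod 256 = 34 → 22.
Recomputed tag = 22; claimed = 16 → mismatch.

invalid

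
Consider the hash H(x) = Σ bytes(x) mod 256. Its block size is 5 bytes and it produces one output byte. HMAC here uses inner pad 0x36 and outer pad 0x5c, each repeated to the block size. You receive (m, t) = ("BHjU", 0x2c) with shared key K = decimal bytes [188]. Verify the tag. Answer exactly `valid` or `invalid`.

Key decimal bytes [188] = bc is 1 byte ≤ B = 5; zero-pad to 5 bytes: K' = bc 00 00 00 00.
K' ⊕ ipad = 8a 36 36 36 36; K' ⊕ opad = e0 5c 5c 5c 5c.
Inner hash: sum = 138+54+54+54+54+66+72+106+85 = 683; mod 256 = 171 → ab.
Outer hash (recomputed tag): sum = 224+92+92+92+92+171 = 763; mod 256 = 251 → fb.
Recomputed tag = fb; claimed = 2c → mismatch.

invalid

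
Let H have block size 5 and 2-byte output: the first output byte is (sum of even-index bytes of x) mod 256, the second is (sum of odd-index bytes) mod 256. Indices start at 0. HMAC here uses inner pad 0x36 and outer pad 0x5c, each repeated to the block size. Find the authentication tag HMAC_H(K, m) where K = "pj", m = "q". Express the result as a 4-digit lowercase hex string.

e744

Key "pj" = 70 6a is 2 bytes ≤ B = 5; zero-pad to 5 bytes: K' = 70 6a 00 00 00.
K' ⊕ ipad = 46 5c 36 36 36.  K' ⊕ opad = 2c 36 5c 5c 5c.
Inner input = (K'⊕ipad) ∥ m = 46 5c 36 36 36 ∥ 71.
Inner hash: even-index sum = 178 mod 256 = 178; odd-index sum = 259 mod 256 = 3 → b2 03.
Outer input = (K'⊕opad) ∥ inner = 2c 36 5c 5c 5c ∥ b2 03.
Outer hash (tag): even-index sum = 231 mod 256 = 231; odd-index sum = 324 mod 256 = 68 → e7 44.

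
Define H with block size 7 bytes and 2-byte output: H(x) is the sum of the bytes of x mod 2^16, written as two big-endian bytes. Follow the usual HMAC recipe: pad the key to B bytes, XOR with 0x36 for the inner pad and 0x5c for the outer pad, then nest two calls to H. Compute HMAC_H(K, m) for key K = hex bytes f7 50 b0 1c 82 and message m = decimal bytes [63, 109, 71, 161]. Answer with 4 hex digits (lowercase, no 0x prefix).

Key hex bytes f7 50 b0 1c 82 is 5 bytes ≤ B = 7; zero-pad to 7 bytes: K' = f7 50 b0 1c 82 00 00.
K' ⊕ ipad = c1 66 86 2a b4 36 36.  K' ⊕ opad = ab 0c ec 40 de 5c 5c.
Inner input = (K'⊕ipad) ∥ m = c1 66 86 2a b4 36 36 ∥ 3f 6d 47 a1.
Inner hash: sum = 193+102+134+42+180+54+54+63+109+71+161 = 1163 → 04 8b.
Outer input = (K'⊕opad) ∥ inner = ab 0c ec 40 de 5c 5c ∥ 04 8b.
Outer hash (tag): sum = 171+12+236+64+222+92+92+4+139 = 1032 → 04 08.

0408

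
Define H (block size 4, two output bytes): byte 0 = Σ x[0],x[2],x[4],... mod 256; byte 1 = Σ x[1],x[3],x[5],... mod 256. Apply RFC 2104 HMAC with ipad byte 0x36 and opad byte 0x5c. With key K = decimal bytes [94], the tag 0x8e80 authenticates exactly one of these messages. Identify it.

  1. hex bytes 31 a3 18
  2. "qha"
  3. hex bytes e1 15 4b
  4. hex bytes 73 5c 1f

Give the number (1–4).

4

Key decimal bytes [94] = 5e is 1 byte ≤ B = 4; zero-pad to 4 bytes: K' = 5e 00 00 00.
K' ⊕ ipad = 68 36 36 36; K' ⊕ opad = 02 5c 5c 5c.
m1: inner = H(68 36 36 36 31 a3 18) = e7 0f; tag = H(02 5c 5c 5c e7 0f) = 45c7
m2: inner = H(68 36 36 36 71 68 61) = 70 d4; tag = H(02 5c 5c 5c 70 d4) = ce8c
m3: inner = H(68 36 36 36 e1 15 4b) = ca 81; tag = H(02 5c 5c 5c ca 81) = 2839
m4: inner = H(68 36 36 36 73 5c 1f) = 30 c8; tag = H(02 5c 5c 5c 30 c8) = 8e80 ← matches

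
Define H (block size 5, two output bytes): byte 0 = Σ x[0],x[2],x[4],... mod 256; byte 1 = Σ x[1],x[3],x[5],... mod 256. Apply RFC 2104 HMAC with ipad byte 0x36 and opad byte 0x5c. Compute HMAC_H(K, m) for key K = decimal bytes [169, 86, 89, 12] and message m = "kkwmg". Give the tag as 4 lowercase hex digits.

3976

Key decimal bytes [169, 86, 89, 12] = a9 56 59 0c is 4 bytes ≤ B = 5; zero-pad to 5 bytes: K' = a9 56 59 0c 00.
K' ⊕ ipad = 9f 60 6f 3a 36.  K' ⊕ opad = f5 0a 05 50 5c.
Inner input = (K'⊕ipad) ∥ m = 9f 60 6f 3a 36 ∥ 6b 6b 77 6d 67.
Inner hash: even-index sum = 540 mod 256 = 28; odd-index sum = 483 mod 256 = 227 → 1c e3.
Outer input = (K'⊕opad) ∥ inner = f5 0a 05 50 5c ∥ 1c e3.
Outer hash (tag): even-index sum = 569 mod 256 = 57; odd-index sum = 118 mod 256 = 118 → 39 76.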